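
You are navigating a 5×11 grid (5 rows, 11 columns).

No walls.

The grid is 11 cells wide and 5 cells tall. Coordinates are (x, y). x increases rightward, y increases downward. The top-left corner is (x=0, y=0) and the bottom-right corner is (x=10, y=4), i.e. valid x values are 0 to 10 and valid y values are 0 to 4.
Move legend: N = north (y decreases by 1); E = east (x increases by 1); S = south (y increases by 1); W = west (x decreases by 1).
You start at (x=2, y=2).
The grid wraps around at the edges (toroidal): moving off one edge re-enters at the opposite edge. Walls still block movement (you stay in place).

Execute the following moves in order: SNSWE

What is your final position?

Answer: Final position: (x=2, y=3)

Derivation:
Start: (x=2, y=2)
  S (south): (x=2, y=2) -> (x=2, y=3)
  N (north): (x=2, y=3) -> (x=2, y=2)
  S (south): (x=2, y=2) -> (x=2, y=3)
  W (west): (x=2, y=3) -> (x=1, y=3)
  E (east): (x=1, y=3) -> (x=2, y=3)
Final: (x=2, y=3)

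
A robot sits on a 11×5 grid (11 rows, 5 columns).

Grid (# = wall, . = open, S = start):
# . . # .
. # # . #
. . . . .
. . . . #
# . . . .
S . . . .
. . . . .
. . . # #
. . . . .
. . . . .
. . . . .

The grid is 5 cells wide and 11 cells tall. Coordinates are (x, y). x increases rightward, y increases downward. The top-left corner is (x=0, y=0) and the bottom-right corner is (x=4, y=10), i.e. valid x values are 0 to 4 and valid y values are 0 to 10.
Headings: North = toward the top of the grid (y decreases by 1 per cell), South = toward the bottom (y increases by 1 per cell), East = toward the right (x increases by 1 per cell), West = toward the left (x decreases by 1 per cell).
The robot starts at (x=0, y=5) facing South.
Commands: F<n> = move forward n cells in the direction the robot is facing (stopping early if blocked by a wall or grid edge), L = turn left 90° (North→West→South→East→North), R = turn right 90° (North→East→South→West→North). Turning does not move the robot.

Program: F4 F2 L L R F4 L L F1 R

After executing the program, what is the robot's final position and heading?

Start: (x=0, y=5), facing South
  F4: move forward 4, now at (x=0, y=9)
  F2: move forward 1/2 (blocked), now at (x=0, y=10)
  L: turn left, now facing East
  L: turn left, now facing North
  R: turn right, now facing East
  F4: move forward 4, now at (x=4, y=10)
  L: turn left, now facing North
  L: turn left, now facing West
  F1: move forward 1, now at (x=3, y=10)
  R: turn right, now facing North
Final: (x=3, y=10), facing North

Answer: Final position: (x=3, y=10), facing North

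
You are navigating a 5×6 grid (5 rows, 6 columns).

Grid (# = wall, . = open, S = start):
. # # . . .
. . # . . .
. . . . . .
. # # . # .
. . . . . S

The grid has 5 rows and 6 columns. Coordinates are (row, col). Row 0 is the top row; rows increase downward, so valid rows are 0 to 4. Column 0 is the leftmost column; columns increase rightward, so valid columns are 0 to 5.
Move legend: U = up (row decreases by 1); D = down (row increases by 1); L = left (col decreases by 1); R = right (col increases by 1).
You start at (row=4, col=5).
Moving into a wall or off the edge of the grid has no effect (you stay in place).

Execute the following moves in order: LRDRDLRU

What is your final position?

Start: (row=4, col=5)
  L (left): (row=4, col=5) -> (row=4, col=4)
  R (right): (row=4, col=4) -> (row=4, col=5)
  D (down): blocked, stay at (row=4, col=5)
  R (right): blocked, stay at (row=4, col=5)
  D (down): blocked, stay at (row=4, col=5)
  L (left): (row=4, col=5) -> (row=4, col=4)
  R (right): (row=4, col=4) -> (row=4, col=5)
  U (up): (row=4, col=5) -> (row=3, col=5)
Final: (row=3, col=5)

Answer: Final position: (row=3, col=5)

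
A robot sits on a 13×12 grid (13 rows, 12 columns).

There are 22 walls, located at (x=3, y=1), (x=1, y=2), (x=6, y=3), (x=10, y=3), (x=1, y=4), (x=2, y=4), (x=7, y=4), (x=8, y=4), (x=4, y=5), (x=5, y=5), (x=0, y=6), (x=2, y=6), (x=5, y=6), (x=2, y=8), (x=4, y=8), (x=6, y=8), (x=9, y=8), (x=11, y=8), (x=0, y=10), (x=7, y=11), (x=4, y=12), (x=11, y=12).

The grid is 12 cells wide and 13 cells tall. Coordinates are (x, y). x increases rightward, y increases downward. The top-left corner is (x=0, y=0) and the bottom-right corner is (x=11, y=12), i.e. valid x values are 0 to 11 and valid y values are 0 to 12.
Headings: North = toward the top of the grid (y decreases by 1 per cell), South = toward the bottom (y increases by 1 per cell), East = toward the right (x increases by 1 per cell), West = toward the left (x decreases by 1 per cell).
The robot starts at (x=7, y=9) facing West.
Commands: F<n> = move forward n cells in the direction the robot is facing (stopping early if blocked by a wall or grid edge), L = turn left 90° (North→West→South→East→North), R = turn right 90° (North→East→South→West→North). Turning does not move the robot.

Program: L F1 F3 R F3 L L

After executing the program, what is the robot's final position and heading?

Start: (x=7, y=9), facing West
  L: turn left, now facing South
  F1: move forward 1, now at (x=7, y=10)
  F3: move forward 0/3 (blocked), now at (x=7, y=10)
  R: turn right, now facing West
  F3: move forward 3, now at (x=4, y=10)
  L: turn left, now facing South
  L: turn left, now facing East
Final: (x=4, y=10), facing East

Answer: Final position: (x=4, y=10), facing East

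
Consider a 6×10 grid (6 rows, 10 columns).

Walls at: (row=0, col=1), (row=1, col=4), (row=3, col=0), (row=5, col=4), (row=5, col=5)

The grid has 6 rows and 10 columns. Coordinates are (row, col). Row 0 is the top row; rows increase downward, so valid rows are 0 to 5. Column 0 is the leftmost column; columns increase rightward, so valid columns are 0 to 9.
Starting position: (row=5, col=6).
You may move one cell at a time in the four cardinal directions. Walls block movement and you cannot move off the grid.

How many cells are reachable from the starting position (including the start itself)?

BFS flood-fill from (row=5, col=6):
  Distance 0: (row=5, col=6)
  Distance 1: (row=4, col=6), (row=5, col=7)
  Distance 2: (row=3, col=6), (row=4, col=5), (row=4, col=7), (row=5, col=8)
  Distance 3: (row=2, col=6), (row=3, col=5), (row=3, col=7), (row=4, col=4), (row=4, col=8), (row=5, col=9)
  Distance 4: (row=1, col=6), (row=2, col=5), (row=2, col=7), (row=3, col=4), (row=3, col=8), (row=4, col=3), (row=4, col=9)
  Distance 5: (row=0, col=6), (row=1, col=5), (row=1, col=7), (row=2, col=4), (row=2, col=8), (row=3, col=3), (row=3, col=9), (row=4, col=2), (row=5, col=3)
  Distance 6: (row=0, col=5), (row=0, col=7), (row=1, col=8), (row=2, col=3), (row=2, col=9), (row=3, col=2), (row=4, col=1), (row=5, col=2)
  Distance 7: (row=0, col=4), (row=0, col=8), (row=1, col=3), (row=1, col=9), (row=2, col=2), (row=3, col=1), (row=4, col=0), (row=5, col=1)
  Distance 8: (row=0, col=3), (row=0, col=9), (row=1, col=2), (row=2, col=1), (row=5, col=0)
  Distance 9: (row=0, col=2), (row=1, col=1), (row=2, col=0)
  Distance 10: (row=1, col=0)
  Distance 11: (row=0, col=0)
Total reachable: 55 (grid has 55 open cells total)

Answer: Reachable cells: 55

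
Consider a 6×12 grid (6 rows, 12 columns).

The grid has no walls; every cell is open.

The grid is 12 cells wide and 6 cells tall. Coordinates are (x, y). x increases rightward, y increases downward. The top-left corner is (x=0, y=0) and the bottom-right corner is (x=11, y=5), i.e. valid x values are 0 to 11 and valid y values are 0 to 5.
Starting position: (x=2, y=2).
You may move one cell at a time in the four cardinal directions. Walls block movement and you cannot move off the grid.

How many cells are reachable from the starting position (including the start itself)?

Answer: Reachable cells: 72

Derivation:
BFS flood-fill from (x=2, y=2):
  Distance 0: (x=2, y=2)
  Distance 1: (x=2, y=1), (x=1, y=2), (x=3, y=2), (x=2, y=3)
  Distance 2: (x=2, y=0), (x=1, y=1), (x=3, y=1), (x=0, y=2), (x=4, y=2), (x=1, y=3), (x=3, y=3), (x=2, y=4)
  Distance 3: (x=1, y=0), (x=3, y=0), (x=0, y=1), (x=4, y=1), (x=5, y=2), (x=0, y=3), (x=4, y=3), (x=1, y=4), (x=3, y=4), (x=2, y=5)
  Distance 4: (x=0, y=0), (x=4, y=0), (x=5, y=1), (x=6, y=2), (x=5, y=3), (x=0, y=4), (x=4, y=4), (x=1, y=5), (x=3, y=5)
  Distance 5: (x=5, y=0), (x=6, y=1), (x=7, y=2), (x=6, y=3), (x=5, y=4), (x=0, y=5), (x=4, y=5)
  Distance 6: (x=6, y=0), (x=7, y=1), (x=8, y=2), (x=7, y=3), (x=6, y=4), (x=5, y=5)
  Distance 7: (x=7, y=0), (x=8, y=1), (x=9, y=2), (x=8, y=3), (x=7, y=4), (x=6, y=5)
  Distance 8: (x=8, y=0), (x=9, y=1), (x=10, y=2), (x=9, y=3), (x=8, y=4), (x=7, y=5)
  Distance 9: (x=9, y=0), (x=10, y=1), (x=11, y=2), (x=10, y=3), (x=9, y=4), (x=8, y=5)
  Distance 10: (x=10, y=0), (x=11, y=1), (x=11, y=3), (x=10, y=4), (x=9, y=5)
  Distance 11: (x=11, y=0), (x=11, y=4), (x=10, y=5)
  Distance 12: (x=11, y=5)
Total reachable: 72 (grid has 72 open cells total)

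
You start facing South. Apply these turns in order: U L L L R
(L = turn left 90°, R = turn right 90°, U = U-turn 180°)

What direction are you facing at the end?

Start: South
  U (U-turn (180°)) -> North
  L (left (90° counter-clockwise)) -> West
  L (left (90° counter-clockwise)) -> South
  L (left (90° counter-clockwise)) -> East
  R (right (90° clockwise)) -> South
Final: South

Answer: Final heading: South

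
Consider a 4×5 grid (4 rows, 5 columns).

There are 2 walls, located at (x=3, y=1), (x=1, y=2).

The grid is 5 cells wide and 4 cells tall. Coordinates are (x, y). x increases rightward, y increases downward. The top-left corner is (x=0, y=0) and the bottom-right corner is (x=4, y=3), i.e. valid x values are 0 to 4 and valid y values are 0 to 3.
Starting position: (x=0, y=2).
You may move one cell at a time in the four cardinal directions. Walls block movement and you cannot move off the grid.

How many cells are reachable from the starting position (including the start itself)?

Answer: Reachable cells: 18

Derivation:
BFS flood-fill from (x=0, y=2):
  Distance 0: (x=0, y=2)
  Distance 1: (x=0, y=1), (x=0, y=3)
  Distance 2: (x=0, y=0), (x=1, y=1), (x=1, y=3)
  Distance 3: (x=1, y=0), (x=2, y=1), (x=2, y=3)
  Distance 4: (x=2, y=0), (x=2, y=2), (x=3, y=3)
  Distance 5: (x=3, y=0), (x=3, y=2), (x=4, y=3)
  Distance 6: (x=4, y=0), (x=4, y=2)
  Distance 7: (x=4, y=1)
Total reachable: 18 (grid has 18 open cells total)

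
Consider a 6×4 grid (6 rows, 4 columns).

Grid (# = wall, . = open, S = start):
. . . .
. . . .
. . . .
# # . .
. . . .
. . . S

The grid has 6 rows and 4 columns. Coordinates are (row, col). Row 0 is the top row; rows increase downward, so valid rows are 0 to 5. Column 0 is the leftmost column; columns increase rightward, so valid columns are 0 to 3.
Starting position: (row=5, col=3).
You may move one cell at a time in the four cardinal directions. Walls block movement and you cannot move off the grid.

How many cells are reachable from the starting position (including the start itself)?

BFS flood-fill from (row=5, col=3):
  Distance 0: (row=5, col=3)
  Distance 1: (row=4, col=3), (row=5, col=2)
  Distance 2: (row=3, col=3), (row=4, col=2), (row=5, col=1)
  Distance 3: (row=2, col=3), (row=3, col=2), (row=4, col=1), (row=5, col=0)
  Distance 4: (row=1, col=3), (row=2, col=2), (row=4, col=0)
  Distance 5: (row=0, col=3), (row=1, col=2), (row=2, col=1)
  Distance 6: (row=0, col=2), (row=1, col=1), (row=2, col=0)
  Distance 7: (row=0, col=1), (row=1, col=0)
  Distance 8: (row=0, col=0)
Total reachable: 22 (grid has 22 open cells total)

Answer: Reachable cells: 22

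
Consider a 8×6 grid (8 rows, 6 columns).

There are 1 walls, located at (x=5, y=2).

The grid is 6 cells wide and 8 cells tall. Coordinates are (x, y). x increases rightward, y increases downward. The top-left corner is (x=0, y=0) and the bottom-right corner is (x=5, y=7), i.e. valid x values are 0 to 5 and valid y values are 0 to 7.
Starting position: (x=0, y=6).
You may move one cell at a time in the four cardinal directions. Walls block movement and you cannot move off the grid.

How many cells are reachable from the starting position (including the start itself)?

Answer: Reachable cells: 47

Derivation:
BFS flood-fill from (x=0, y=6):
  Distance 0: (x=0, y=6)
  Distance 1: (x=0, y=5), (x=1, y=6), (x=0, y=7)
  Distance 2: (x=0, y=4), (x=1, y=5), (x=2, y=6), (x=1, y=7)
  Distance 3: (x=0, y=3), (x=1, y=4), (x=2, y=5), (x=3, y=6), (x=2, y=7)
  Distance 4: (x=0, y=2), (x=1, y=3), (x=2, y=4), (x=3, y=5), (x=4, y=6), (x=3, y=7)
  Distance 5: (x=0, y=1), (x=1, y=2), (x=2, y=3), (x=3, y=4), (x=4, y=5), (x=5, y=6), (x=4, y=7)
  Distance 6: (x=0, y=0), (x=1, y=1), (x=2, y=2), (x=3, y=3), (x=4, y=4), (x=5, y=5), (x=5, y=7)
  Distance 7: (x=1, y=0), (x=2, y=1), (x=3, y=2), (x=4, y=3), (x=5, y=4)
  Distance 8: (x=2, y=0), (x=3, y=1), (x=4, y=2), (x=5, y=3)
  Distance 9: (x=3, y=0), (x=4, y=1)
  Distance 10: (x=4, y=0), (x=5, y=1)
  Distance 11: (x=5, y=0)
Total reachable: 47 (grid has 47 open cells total)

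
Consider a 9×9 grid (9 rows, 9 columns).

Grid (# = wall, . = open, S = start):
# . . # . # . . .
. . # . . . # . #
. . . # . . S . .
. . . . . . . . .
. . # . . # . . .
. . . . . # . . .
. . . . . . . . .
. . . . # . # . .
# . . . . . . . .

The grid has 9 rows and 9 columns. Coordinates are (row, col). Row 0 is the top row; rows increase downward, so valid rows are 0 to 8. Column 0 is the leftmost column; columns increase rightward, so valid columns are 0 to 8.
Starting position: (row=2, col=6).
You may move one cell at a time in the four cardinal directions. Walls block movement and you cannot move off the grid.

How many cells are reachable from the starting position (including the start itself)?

Answer: Reachable cells: 68

Derivation:
BFS flood-fill from (row=2, col=6):
  Distance 0: (row=2, col=6)
  Distance 1: (row=2, col=5), (row=2, col=7), (row=3, col=6)
  Distance 2: (row=1, col=5), (row=1, col=7), (row=2, col=4), (row=2, col=8), (row=3, col=5), (row=3, col=7), (row=4, col=6)
  Distance 3: (row=0, col=7), (row=1, col=4), (row=3, col=4), (row=3, col=8), (row=4, col=7), (row=5, col=6)
  Distance 4: (row=0, col=4), (row=0, col=6), (row=0, col=8), (row=1, col=3), (row=3, col=3), (row=4, col=4), (row=4, col=8), (row=5, col=7), (row=6, col=6)
  Distance 5: (row=3, col=2), (row=4, col=3), (row=5, col=4), (row=5, col=8), (row=6, col=5), (row=6, col=7)
  Distance 6: (row=2, col=2), (row=3, col=1), (row=5, col=3), (row=6, col=4), (row=6, col=8), (row=7, col=5), (row=7, col=7)
  Distance 7: (row=2, col=1), (row=3, col=0), (row=4, col=1), (row=5, col=2), (row=6, col=3), (row=7, col=8), (row=8, col=5), (row=8, col=7)
  Distance 8: (row=1, col=1), (row=2, col=0), (row=4, col=0), (row=5, col=1), (row=6, col=2), (row=7, col=3), (row=8, col=4), (row=8, col=6), (row=8, col=8)
  Distance 9: (row=0, col=1), (row=1, col=0), (row=5, col=0), (row=6, col=1), (row=7, col=2), (row=8, col=3)
  Distance 10: (row=0, col=2), (row=6, col=0), (row=7, col=1), (row=8, col=2)
  Distance 11: (row=7, col=0), (row=8, col=1)
Total reachable: 68 (grid has 68 open cells total)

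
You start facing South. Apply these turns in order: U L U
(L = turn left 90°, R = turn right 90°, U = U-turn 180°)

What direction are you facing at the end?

Answer: Final heading: East

Derivation:
Start: South
  U (U-turn (180°)) -> North
  L (left (90° counter-clockwise)) -> West
  U (U-turn (180°)) -> East
Final: East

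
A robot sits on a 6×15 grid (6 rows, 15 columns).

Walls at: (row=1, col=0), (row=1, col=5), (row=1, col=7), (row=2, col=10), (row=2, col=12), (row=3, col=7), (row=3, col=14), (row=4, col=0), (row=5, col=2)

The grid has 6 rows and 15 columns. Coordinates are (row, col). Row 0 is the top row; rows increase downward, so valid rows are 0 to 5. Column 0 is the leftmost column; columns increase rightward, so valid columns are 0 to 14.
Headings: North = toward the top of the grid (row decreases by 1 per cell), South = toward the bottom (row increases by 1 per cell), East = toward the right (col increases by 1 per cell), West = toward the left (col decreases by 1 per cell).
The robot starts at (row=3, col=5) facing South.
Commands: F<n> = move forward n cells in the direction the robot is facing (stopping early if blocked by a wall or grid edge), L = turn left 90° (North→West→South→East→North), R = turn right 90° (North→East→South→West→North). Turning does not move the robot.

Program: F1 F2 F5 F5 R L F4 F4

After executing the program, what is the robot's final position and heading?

Answer: Final position: (row=5, col=5), facing South

Derivation:
Start: (row=3, col=5), facing South
  F1: move forward 1, now at (row=4, col=5)
  F2: move forward 1/2 (blocked), now at (row=5, col=5)
  F5: move forward 0/5 (blocked), now at (row=5, col=5)
  F5: move forward 0/5 (blocked), now at (row=5, col=5)
  R: turn right, now facing West
  L: turn left, now facing South
  F4: move forward 0/4 (blocked), now at (row=5, col=5)
  F4: move forward 0/4 (blocked), now at (row=5, col=5)
Final: (row=5, col=5), facing South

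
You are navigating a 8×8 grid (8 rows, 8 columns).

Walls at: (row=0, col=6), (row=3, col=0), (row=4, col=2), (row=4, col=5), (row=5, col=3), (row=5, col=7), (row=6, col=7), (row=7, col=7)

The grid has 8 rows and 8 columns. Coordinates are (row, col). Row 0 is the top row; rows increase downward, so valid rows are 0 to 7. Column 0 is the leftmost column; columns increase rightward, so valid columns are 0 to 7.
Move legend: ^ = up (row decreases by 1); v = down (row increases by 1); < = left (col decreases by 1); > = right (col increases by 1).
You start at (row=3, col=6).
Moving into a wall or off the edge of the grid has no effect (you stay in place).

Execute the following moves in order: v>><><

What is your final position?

Start: (row=3, col=6)
  v (down): (row=3, col=6) -> (row=4, col=6)
  > (right): (row=4, col=6) -> (row=4, col=7)
  > (right): blocked, stay at (row=4, col=7)
  < (left): (row=4, col=7) -> (row=4, col=6)
  > (right): (row=4, col=6) -> (row=4, col=7)
  < (left): (row=4, col=7) -> (row=4, col=6)
Final: (row=4, col=6)

Answer: Final position: (row=4, col=6)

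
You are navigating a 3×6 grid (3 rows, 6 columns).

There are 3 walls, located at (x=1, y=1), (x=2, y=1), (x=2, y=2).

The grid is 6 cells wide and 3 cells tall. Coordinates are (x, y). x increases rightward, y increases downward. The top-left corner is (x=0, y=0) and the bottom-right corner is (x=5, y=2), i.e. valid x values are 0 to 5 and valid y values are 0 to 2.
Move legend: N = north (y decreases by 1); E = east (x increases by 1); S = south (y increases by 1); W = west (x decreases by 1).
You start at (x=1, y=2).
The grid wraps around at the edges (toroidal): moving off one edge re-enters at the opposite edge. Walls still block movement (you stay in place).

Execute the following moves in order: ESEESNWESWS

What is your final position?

Answer: Final position: (x=3, y=2)

Derivation:
Start: (x=1, y=2)
  E (east): blocked, stay at (x=1, y=2)
  S (south): (x=1, y=2) -> (x=1, y=0)
  E (east): (x=1, y=0) -> (x=2, y=0)
  E (east): (x=2, y=0) -> (x=3, y=0)
  S (south): (x=3, y=0) -> (x=3, y=1)
  N (north): (x=3, y=1) -> (x=3, y=0)
  W (west): (x=3, y=0) -> (x=2, y=0)
  E (east): (x=2, y=0) -> (x=3, y=0)
  S (south): (x=3, y=0) -> (x=3, y=1)
  W (west): blocked, stay at (x=3, y=1)
  S (south): (x=3, y=1) -> (x=3, y=2)
Final: (x=3, y=2)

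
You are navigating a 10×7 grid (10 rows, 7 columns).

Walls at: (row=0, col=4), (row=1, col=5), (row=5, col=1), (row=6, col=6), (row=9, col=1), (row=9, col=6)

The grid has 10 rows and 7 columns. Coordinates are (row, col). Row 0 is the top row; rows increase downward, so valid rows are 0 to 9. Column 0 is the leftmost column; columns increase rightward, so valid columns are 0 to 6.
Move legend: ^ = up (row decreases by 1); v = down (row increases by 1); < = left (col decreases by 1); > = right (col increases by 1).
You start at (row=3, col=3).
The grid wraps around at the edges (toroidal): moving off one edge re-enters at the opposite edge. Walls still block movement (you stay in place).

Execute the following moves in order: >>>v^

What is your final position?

Start: (row=3, col=3)
  > (right): (row=3, col=3) -> (row=3, col=4)
  > (right): (row=3, col=4) -> (row=3, col=5)
  > (right): (row=3, col=5) -> (row=3, col=6)
  v (down): (row=3, col=6) -> (row=4, col=6)
  ^ (up): (row=4, col=6) -> (row=3, col=6)
Final: (row=3, col=6)

Answer: Final position: (row=3, col=6)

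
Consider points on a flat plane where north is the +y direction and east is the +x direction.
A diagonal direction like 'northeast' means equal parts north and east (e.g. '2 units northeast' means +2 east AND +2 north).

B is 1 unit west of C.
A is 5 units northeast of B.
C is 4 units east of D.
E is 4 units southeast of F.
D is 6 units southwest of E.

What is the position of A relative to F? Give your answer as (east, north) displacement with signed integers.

Place F at the origin (east=0, north=0).
  E is 4 units southeast of F: delta (east=+4, north=-4); E at (east=4, north=-4).
  D is 6 units southwest of E: delta (east=-6, north=-6); D at (east=-2, north=-10).
  C is 4 units east of D: delta (east=+4, north=+0); C at (east=2, north=-10).
  B is 1 unit west of C: delta (east=-1, north=+0); B at (east=1, north=-10).
  A is 5 units northeast of B: delta (east=+5, north=+5); A at (east=6, north=-5).
Therefore A relative to F: (east=6, north=-5).

Answer: A is at (east=6, north=-5) relative to F.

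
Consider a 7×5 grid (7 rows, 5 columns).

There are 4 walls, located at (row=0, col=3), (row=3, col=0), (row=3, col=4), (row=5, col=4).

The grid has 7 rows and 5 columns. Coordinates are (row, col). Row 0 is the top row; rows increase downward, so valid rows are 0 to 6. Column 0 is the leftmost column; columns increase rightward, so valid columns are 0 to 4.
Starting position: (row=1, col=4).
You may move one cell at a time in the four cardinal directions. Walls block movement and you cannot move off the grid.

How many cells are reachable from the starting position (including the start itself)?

Answer: Reachable cells: 31

Derivation:
BFS flood-fill from (row=1, col=4):
  Distance 0: (row=1, col=4)
  Distance 1: (row=0, col=4), (row=1, col=3), (row=2, col=4)
  Distance 2: (row=1, col=2), (row=2, col=3)
  Distance 3: (row=0, col=2), (row=1, col=1), (row=2, col=2), (row=3, col=3)
  Distance 4: (row=0, col=1), (row=1, col=0), (row=2, col=1), (row=3, col=2), (row=4, col=3)
  Distance 5: (row=0, col=0), (row=2, col=0), (row=3, col=1), (row=4, col=2), (row=4, col=4), (row=5, col=3)
  Distance 6: (row=4, col=1), (row=5, col=2), (row=6, col=3)
  Distance 7: (row=4, col=0), (row=5, col=1), (row=6, col=2), (row=6, col=4)
  Distance 8: (row=5, col=0), (row=6, col=1)
  Distance 9: (row=6, col=0)
Total reachable: 31 (grid has 31 open cells total)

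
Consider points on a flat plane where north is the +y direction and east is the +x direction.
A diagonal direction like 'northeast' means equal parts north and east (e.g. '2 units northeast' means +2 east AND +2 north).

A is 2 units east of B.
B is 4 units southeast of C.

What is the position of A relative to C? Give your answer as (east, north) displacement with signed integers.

Answer: A is at (east=6, north=-4) relative to C.

Derivation:
Place C at the origin (east=0, north=0).
  B is 4 units southeast of C: delta (east=+4, north=-4); B at (east=4, north=-4).
  A is 2 units east of B: delta (east=+2, north=+0); A at (east=6, north=-4).
Therefore A relative to C: (east=6, north=-4).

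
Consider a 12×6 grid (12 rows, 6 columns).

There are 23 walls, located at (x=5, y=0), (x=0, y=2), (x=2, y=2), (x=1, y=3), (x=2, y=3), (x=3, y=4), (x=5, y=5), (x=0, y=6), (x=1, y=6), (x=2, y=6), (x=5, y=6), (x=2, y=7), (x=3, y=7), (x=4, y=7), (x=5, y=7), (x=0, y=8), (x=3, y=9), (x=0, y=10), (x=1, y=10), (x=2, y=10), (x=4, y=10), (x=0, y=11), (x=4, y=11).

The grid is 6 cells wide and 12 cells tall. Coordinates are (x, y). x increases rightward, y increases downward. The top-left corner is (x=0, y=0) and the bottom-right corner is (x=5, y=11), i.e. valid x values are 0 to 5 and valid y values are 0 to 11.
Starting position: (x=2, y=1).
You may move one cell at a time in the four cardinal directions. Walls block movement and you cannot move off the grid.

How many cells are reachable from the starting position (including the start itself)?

BFS flood-fill from (x=2, y=1):
  Distance 0: (x=2, y=1)
  Distance 1: (x=2, y=0), (x=1, y=1), (x=3, y=1)
  Distance 2: (x=1, y=0), (x=3, y=0), (x=0, y=1), (x=4, y=1), (x=1, y=2), (x=3, y=2)
  Distance 3: (x=0, y=0), (x=4, y=0), (x=5, y=1), (x=4, y=2), (x=3, y=3)
  Distance 4: (x=5, y=2), (x=4, y=3)
  Distance 5: (x=5, y=3), (x=4, y=4)
  Distance 6: (x=5, y=4), (x=4, y=5)
  Distance 7: (x=3, y=5), (x=4, y=6)
  Distance 8: (x=2, y=5), (x=3, y=6)
  Distance 9: (x=2, y=4), (x=1, y=5)
  Distance 10: (x=1, y=4), (x=0, y=5)
  Distance 11: (x=0, y=4)
  Distance 12: (x=0, y=3)
Total reachable: 31 (grid has 49 open cells total)

Answer: Reachable cells: 31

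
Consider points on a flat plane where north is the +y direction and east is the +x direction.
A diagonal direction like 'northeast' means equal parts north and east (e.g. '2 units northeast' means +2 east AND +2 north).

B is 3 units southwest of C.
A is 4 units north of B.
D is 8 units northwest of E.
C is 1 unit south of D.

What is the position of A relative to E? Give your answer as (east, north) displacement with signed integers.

Answer: A is at (east=-11, north=8) relative to E.

Derivation:
Place E at the origin (east=0, north=0).
  D is 8 units northwest of E: delta (east=-8, north=+8); D at (east=-8, north=8).
  C is 1 unit south of D: delta (east=+0, north=-1); C at (east=-8, north=7).
  B is 3 units southwest of C: delta (east=-3, north=-3); B at (east=-11, north=4).
  A is 4 units north of B: delta (east=+0, north=+4); A at (east=-11, north=8).
Therefore A relative to E: (east=-11, north=8).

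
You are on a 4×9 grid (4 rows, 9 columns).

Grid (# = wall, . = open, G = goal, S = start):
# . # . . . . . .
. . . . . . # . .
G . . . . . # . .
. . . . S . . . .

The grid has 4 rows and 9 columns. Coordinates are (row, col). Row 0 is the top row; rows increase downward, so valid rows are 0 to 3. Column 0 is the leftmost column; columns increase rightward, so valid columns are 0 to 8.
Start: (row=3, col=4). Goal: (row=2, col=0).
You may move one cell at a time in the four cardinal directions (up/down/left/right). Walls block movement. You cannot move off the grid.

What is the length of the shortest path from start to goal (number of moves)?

BFS from (row=3, col=4) until reaching (row=2, col=0):
  Distance 0: (row=3, col=4)
  Distance 1: (row=2, col=4), (row=3, col=3), (row=3, col=5)
  Distance 2: (row=1, col=4), (row=2, col=3), (row=2, col=5), (row=3, col=2), (row=3, col=6)
  Distance 3: (row=0, col=4), (row=1, col=3), (row=1, col=5), (row=2, col=2), (row=3, col=1), (row=3, col=7)
  Distance 4: (row=0, col=3), (row=0, col=5), (row=1, col=2), (row=2, col=1), (row=2, col=7), (row=3, col=0), (row=3, col=8)
  Distance 5: (row=0, col=6), (row=1, col=1), (row=1, col=7), (row=2, col=0), (row=2, col=8)  <- goal reached here
One shortest path (5 moves): (row=3, col=4) -> (row=3, col=3) -> (row=3, col=2) -> (row=3, col=1) -> (row=3, col=0) -> (row=2, col=0)

Answer: Shortest path length: 5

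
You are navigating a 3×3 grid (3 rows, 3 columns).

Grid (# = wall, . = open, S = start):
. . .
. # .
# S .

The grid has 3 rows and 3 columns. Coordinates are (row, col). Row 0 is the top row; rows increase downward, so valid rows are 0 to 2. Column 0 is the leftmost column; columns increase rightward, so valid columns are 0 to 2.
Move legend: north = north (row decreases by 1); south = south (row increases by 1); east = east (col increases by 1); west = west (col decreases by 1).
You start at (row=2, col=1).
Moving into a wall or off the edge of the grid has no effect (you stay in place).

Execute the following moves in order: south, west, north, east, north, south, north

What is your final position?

Start: (row=2, col=1)
  south (south): blocked, stay at (row=2, col=1)
  west (west): blocked, stay at (row=2, col=1)
  north (north): blocked, stay at (row=2, col=1)
  east (east): (row=2, col=1) -> (row=2, col=2)
  north (north): (row=2, col=2) -> (row=1, col=2)
  south (south): (row=1, col=2) -> (row=2, col=2)
  north (north): (row=2, col=2) -> (row=1, col=2)
Final: (row=1, col=2)

Answer: Final position: (row=1, col=2)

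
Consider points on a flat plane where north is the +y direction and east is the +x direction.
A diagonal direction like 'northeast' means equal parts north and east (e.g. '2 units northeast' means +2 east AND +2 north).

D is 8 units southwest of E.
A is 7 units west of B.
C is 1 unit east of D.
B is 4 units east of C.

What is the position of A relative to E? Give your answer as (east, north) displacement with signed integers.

Place E at the origin (east=0, north=0).
  D is 8 units southwest of E: delta (east=-8, north=-8); D at (east=-8, north=-8).
  C is 1 unit east of D: delta (east=+1, north=+0); C at (east=-7, north=-8).
  B is 4 units east of C: delta (east=+4, north=+0); B at (east=-3, north=-8).
  A is 7 units west of B: delta (east=-7, north=+0); A at (east=-10, north=-8).
Therefore A relative to E: (east=-10, north=-8).

Answer: A is at (east=-10, north=-8) relative to E.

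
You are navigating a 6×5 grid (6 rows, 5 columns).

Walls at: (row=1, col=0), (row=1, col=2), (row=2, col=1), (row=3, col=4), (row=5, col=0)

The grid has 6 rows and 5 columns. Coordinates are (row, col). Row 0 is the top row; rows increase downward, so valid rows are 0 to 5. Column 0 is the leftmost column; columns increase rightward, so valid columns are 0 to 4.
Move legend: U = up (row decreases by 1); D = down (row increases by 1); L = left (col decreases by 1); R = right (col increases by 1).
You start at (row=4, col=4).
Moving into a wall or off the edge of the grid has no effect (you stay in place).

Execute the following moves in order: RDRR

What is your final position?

Start: (row=4, col=4)
  R (right): blocked, stay at (row=4, col=4)
  D (down): (row=4, col=4) -> (row=5, col=4)
  R (right): blocked, stay at (row=5, col=4)
  R (right): blocked, stay at (row=5, col=4)
Final: (row=5, col=4)

Answer: Final position: (row=5, col=4)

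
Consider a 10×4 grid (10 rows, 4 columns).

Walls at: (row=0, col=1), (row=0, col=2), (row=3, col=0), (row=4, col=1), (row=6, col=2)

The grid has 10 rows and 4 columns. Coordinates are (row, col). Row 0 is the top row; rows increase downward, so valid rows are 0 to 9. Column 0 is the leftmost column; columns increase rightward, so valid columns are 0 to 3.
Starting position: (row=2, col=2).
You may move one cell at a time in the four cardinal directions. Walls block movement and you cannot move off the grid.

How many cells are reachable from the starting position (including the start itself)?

Answer: Reachable cells: 35

Derivation:
BFS flood-fill from (row=2, col=2):
  Distance 0: (row=2, col=2)
  Distance 1: (row=1, col=2), (row=2, col=1), (row=2, col=3), (row=3, col=2)
  Distance 2: (row=1, col=1), (row=1, col=3), (row=2, col=0), (row=3, col=1), (row=3, col=3), (row=4, col=2)
  Distance 3: (row=0, col=3), (row=1, col=0), (row=4, col=3), (row=5, col=2)
  Distance 4: (row=0, col=0), (row=5, col=1), (row=5, col=3)
  Distance 5: (row=5, col=0), (row=6, col=1), (row=6, col=3)
  Distance 6: (row=4, col=0), (row=6, col=0), (row=7, col=1), (row=7, col=3)
  Distance 7: (row=7, col=0), (row=7, col=2), (row=8, col=1), (row=8, col=3)
  Distance 8: (row=8, col=0), (row=8, col=2), (row=9, col=1), (row=9, col=3)
  Distance 9: (row=9, col=0), (row=9, col=2)
Total reachable: 35 (grid has 35 open cells total)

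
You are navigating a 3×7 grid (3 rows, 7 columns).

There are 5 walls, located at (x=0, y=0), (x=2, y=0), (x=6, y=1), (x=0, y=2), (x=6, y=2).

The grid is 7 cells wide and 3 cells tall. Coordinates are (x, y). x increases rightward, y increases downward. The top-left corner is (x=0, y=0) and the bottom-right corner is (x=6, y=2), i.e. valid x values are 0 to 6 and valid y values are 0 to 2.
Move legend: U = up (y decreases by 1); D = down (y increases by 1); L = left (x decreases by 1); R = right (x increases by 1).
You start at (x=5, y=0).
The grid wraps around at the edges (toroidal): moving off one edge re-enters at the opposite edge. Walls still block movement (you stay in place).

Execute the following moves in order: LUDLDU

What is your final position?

Answer: Final position: (x=3, y=0)

Derivation:
Start: (x=5, y=0)
  L (left): (x=5, y=0) -> (x=4, y=0)
  U (up): (x=4, y=0) -> (x=4, y=2)
  D (down): (x=4, y=2) -> (x=4, y=0)
  L (left): (x=4, y=0) -> (x=3, y=0)
  D (down): (x=3, y=0) -> (x=3, y=1)
  U (up): (x=3, y=1) -> (x=3, y=0)
Final: (x=3, y=0)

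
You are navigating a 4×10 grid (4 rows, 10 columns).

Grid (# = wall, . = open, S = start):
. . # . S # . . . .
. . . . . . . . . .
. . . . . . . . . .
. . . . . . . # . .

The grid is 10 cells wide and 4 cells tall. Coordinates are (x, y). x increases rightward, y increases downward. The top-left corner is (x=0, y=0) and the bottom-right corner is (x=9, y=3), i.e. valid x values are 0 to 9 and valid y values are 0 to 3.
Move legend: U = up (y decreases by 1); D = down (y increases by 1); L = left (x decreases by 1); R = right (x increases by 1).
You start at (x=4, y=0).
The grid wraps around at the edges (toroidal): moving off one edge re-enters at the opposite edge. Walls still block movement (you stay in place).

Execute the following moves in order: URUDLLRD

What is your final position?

Answer: Final position: (x=4, y=0)

Derivation:
Start: (x=4, y=0)
  U (up): (x=4, y=0) -> (x=4, y=3)
  R (right): (x=4, y=3) -> (x=5, y=3)
  U (up): (x=5, y=3) -> (x=5, y=2)
  D (down): (x=5, y=2) -> (x=5, y=3)
  L (left): (x=5, y=3) -> (x=4, y=3)
  L (left): (x=4, y=3) -> (x=3, y=3)
  R (right): (x=3, y=3) -> (x=4, y=3)
  D (down): (x=4, y=3) -> (x=4, y=0)
Final: (x=4, y=0)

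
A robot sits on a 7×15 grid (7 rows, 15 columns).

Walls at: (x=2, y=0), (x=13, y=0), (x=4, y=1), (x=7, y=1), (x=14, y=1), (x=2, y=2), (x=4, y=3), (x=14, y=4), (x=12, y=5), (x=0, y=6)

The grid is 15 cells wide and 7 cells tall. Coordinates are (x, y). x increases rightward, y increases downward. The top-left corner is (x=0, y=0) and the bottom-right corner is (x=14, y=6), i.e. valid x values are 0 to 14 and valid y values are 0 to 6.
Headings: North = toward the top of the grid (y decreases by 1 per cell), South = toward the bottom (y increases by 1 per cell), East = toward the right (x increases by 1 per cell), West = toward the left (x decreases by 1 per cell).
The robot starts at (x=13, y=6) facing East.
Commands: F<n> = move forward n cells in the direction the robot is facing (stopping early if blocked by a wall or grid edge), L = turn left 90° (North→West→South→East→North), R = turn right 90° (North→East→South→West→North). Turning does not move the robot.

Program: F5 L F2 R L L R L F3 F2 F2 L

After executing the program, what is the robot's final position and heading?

Start: (x=13, y=6), facing East
  F5: move forward 1/5 (blocked), now at (x=14, y=6)
  L: turn left, now facing North
  F2: move forward 1/2 (blocked), now at (x=14, y=5)
  R: turn right, now facing East
  L: turn left, now facing North
  L: turn left, now facing West
  R: turn right, now facing North
  L: turn left, now facing West
  F3: move forward 1/3 (blocked), now at (x=13, y=5)
  F2: move forward 0/2 (blocked), now at (x=13, y=5)
  F2: move forward 0/2 (blocked), now at (x=13, y=5)
  L: turn left, now facing South
Final: (x=13, y=5), facing South

Answer: Final position: (x=13, y=5), facing South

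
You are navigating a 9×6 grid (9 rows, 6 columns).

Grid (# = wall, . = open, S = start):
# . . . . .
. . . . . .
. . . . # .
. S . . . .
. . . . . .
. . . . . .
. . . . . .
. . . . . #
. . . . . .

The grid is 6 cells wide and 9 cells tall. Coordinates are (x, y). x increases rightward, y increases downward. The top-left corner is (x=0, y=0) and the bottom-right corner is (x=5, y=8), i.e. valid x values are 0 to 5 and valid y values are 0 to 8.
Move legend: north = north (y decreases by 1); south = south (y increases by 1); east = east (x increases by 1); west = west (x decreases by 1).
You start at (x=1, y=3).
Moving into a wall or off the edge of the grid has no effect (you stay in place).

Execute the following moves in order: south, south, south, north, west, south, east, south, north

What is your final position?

Start: (x=1, y=3)
  south (south): (x=1, y=3) -> (x=1, y=4)
  south (south): (x=1, y=4) -> (x=1, y=5)
  south (south): (x=1, y=5) -> (x=1, y=6)
  north (north): (x=1, y=6) -> (x=1, y=5)
  west (west): (x=1, y=5) -> (x=0, y=5)
  south (south): (x=0, y=5) -> (x=0, y=6)
  east (east): (x=0, y=6) -> (x=1, y=6)
  south (south): (x=1, y=6) -> (x=1, y=7)
  north (north): (x=1, y=7) -> (x=1, y=6)
Final: (x=1, y=6)

Answer: Final position: (x=1, y=6)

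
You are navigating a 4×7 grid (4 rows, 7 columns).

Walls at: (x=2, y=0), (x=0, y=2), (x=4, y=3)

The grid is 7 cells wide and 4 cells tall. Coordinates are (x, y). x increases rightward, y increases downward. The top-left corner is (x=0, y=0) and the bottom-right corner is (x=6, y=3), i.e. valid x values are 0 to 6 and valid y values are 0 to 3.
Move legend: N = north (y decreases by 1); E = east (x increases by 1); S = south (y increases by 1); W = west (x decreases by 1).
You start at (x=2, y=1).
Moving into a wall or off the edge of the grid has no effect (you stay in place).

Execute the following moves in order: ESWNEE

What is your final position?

Answer: Final position: (x=4, y=1)

Derivation:
Start: (x=2, y=1)
  E (east): (x=2, y=1) -> (x=3, y=1)
  S (south): (x=3, y=1) -> (x=3, y=2)
  W (west): (x=3, y=2) -> (x=2, y=2)
  N (north): (x=2, y=2) -> (x=2, y=1)
  E (east): (x=2, y=1) -> (x=3, y=1)
  E (east): (x=3, y=1) -> (x=4, y=1)
Final: (x=4, y=1)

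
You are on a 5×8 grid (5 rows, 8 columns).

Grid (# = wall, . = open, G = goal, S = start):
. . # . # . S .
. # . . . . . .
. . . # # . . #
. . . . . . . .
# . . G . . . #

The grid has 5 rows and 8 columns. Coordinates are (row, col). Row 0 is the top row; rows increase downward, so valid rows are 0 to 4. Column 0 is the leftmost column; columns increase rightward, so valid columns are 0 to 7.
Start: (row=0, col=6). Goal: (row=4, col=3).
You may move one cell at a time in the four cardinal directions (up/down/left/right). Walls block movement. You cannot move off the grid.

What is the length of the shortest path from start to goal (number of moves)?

BFS from (row=0, col=6) until reaching (row=4, col=3):
  Distance 0: (row=0, col=6)
  Distance 1: (row=0, col=5), (row=0, col=7), (row=1, col=6)
  Distance 2: (row=1, col=5), (row=1, col=7), (row=2, col=6)
  Distance 3: (row=1, col=4), (row=2, col=5), (row=3, col=6)
  Distance 4: (row=1, col=3), (row=3, col=5), (row=3, col=7), (row=4, col=6)
  Distance 5: (row=0, col=3), (row=1, col=2), (row=3, col=4), (row=4, col=5)
  Distance 6: (row=2, col=2), (row=3, col=3), (row=4, col=4)
  Distance 7: (row=2, col=1), (row=3, col=2), (row=4, col=3)  <- goal reached here
One shortest path (7 moves): (row=0, col=6) -> (row=0, col=5) -> (row=1, col=5) -> (row=2, col=5) -> (row=3, col=5) -> (row=3, col=4) -> (row=3, col=3) -> (row=4, col=3)

Answer: Shortest path length: 7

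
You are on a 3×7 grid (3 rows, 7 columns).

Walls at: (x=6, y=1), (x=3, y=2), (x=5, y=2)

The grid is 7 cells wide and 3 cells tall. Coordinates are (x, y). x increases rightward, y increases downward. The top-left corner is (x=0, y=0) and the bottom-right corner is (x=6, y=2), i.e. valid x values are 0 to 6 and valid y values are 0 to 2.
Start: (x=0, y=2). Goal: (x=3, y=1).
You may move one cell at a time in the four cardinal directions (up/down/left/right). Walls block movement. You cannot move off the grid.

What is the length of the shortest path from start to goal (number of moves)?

BFS from (x=0, y=2) until reaching (x=3, y=1):
  Distance 0: (x=0, y=2)
  Distance 1: (x=0, y=1), (x=1, y=2)
  Distance 2: (x=0, y=0), (x=1, y=1), (x=2, y=2)
  Distance 3: (x=1, y=0), (x=2, y=1)
  Distance 4: (x=2, y=0), (x=3, y=1)  <- goal reached here
One shortest path (4 moves): (x=0, y=2) -> (x=1, y=2) -> (x=2, y=2) -> (x=2, y=1) -> (x=3, y=1)

Answer: Shortest path length: 4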